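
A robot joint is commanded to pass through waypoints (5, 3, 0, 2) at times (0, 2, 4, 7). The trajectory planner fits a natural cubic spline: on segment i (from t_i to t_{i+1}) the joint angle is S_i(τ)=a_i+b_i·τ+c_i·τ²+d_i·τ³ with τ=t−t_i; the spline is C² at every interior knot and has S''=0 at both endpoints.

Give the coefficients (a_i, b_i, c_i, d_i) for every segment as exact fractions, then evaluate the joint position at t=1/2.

  seg 0: a=5 b=-43/57 c=0 d=-7/114
  seg 1: a=3 b=-85/57 c=-7/19 d=83/456
  seg 2: a=0 b=-89/114 c=55/76 d=-55/684
S(1/2) = 1403/304

Δ: Δ0=-1, Δ1=-3/2, Δ2=2/3
row 1: diag=8, rhs=-3; c'=1/4, d'=-3/8
row 2: denom=10−2·1/4=19/2; d'=(13−2·-3/8)/(19/2)=55/38
back: M2=55/38
back: M1=-3/8−1/4·55/38=-14/19
M: M0=0, M1=-14/19, M2=55/38, M3=0
seg 0: a=5, c=M0/2=0, d=(M1−M0)/(6·2)=-7/114, b=Δ0−h0·(2M0+M1)/6=-43/57
seg 1: a=3, c=M1/2=-7/19, d=(M2−M1)/(6·2)=83/456, b=Δ1−h1·(2M1+M2)/6=-85/57
seg 2: a=0, c=M2/2=55/76, d=(M3−M2)/(6·3)=-55/684, b=Δ2−h2·(2M2+M3)/6=-89/114
t_q=1/2 → seg 0, τ=1/2; S=5+-43/57·τ+0·τ²+-7/114·τ³=1403/304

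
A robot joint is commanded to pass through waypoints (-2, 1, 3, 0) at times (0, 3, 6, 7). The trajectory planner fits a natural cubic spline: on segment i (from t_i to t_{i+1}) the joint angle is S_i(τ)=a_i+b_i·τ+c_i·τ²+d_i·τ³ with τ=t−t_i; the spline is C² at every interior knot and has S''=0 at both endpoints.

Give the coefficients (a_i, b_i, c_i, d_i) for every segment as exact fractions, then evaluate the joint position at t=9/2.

Δ: Δ0=1, Δ1=2/3, Δ2=-3
row 1: diag=12, rhs=-2; c'=1/4, d'=-1/6
row 2: denom=8−3·1/4=29/4; d'=(-22−3·-1/6)/(29/4)=-86/29
back: M2=-86/29
back: M1=-1/6−1/4·-86/29=50/87
M: M0=0, M1=50/87, M2=-86/29, M3=0
seg 0: a=-2, c=M0/2=0, d=(M1−M0)/(6·3)=25/783, b=Δ0−h0·(2M0+M1)/6=62/87
seg 1: a=1, c=M1/2=25/87, d=(M2−M1)/(6·3)=-154/783, b=Δ1−h1·(2M1+M2)/6=137/87
seg 2: a=3, c=M2/2=-43/29, d=(M3−M2)/(6·1)=43/87, b=Δ2−h2·(2M2+M3)/6=-175/87
t_q=9/2 → seg 1, τ=3/2; S=1+137/87·τ+25/87·τ²+-154/783·τ³=97/29

  seg 0: a=-2 b=62/87 c=0 d=25/783
  seg 1: a=1 b=137/87 c=25/87 d=-154/783
  seg 2: a=3 b=-175/87 c=-43/29 d=43/87
S(9/2) = 97/29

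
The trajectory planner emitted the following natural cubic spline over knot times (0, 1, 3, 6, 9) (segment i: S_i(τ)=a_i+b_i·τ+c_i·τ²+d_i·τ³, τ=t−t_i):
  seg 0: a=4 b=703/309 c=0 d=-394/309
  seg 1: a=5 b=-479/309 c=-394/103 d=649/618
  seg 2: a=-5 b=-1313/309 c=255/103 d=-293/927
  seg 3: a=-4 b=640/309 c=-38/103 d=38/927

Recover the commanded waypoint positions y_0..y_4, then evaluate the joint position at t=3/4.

y_0=4 y_1=5 y_2=-5 y_3=-4 y_4=0
S(3/4) = 17035/3296

y_0 = S_0(0) = a_0 = 4
y_1 = S_1(0) = a_1 = 5
y_2 = S_2(0) = a_2 = -5
y_3 = S_3(0) = a_3 = -4
y_4 = S_3(3) = 0
t_q=3/4 is in segment 0 (τ=3/4); S_0(τ)=17035/3296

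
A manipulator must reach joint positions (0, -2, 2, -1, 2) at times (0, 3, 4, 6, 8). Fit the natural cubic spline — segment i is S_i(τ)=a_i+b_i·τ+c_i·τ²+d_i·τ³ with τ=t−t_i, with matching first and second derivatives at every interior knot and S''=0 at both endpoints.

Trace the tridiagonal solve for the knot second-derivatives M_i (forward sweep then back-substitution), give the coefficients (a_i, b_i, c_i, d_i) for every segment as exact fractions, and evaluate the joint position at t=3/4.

Δ: Δ0=-2/3, Δ1=4, Δ2=-3/2, Δ3=3/2
row 1: diag=8, rhs=28; c'=1/8, d'=7/2
row 2: denom=6−1·1/8=47/8; d'=(-33−1·7/2)/(47/8)=-292/47
row 3: denom=8−2·16/47=344/47; d'=(18−2·-292/47)/(344/47)=715/172
back: M3=715/172
back: M2=-292/47−16/47·715/172=-328/43
back: M1=7/2−1/8·-328/43=383/86
M: M0=0, M1=383/86, M2=-328/43, M3=715/172, M4=0
seg 0: a=0, c=M0/2=0, d=(M1−M0)/(6·3)=383/1548, b=Δ0−h0·(2M0+M1)/6=-1493/516
seg 1: a=-2, c=M1/2=383/172, d=(M2−M1)/(6·1)=-1039/516, b=Δ1−h1·(2M1+M2)/6=977/258
seg 2: a=2, c=M2/2=-164/43, d=(M3−M2)/(6·2)=2027/2064, b=Δ2−h2·(2M2+M3)/6=1135/516
seg 3: a=-1, c=M3/2=715/344, d=(M4−M3)/(6·2)=-715/2064, b=Δ3−h3·(2M3+M4)/6=-164/129
t_q=3/4 → seg 0, τ=3/4; S=0+-1493/516·τ+0·τ²+383/1548·τ³=-22739/11008

  seg 0: a=0 b=-1493/516 c=0 d=383/1548
  seg 1: a=-2 b=977/258 c=383/172 d=-1039/516
  seg 2: a=2 b=1135/516 c=-164/43 d=2027/2064
  seg 3: a=-1 b=-164/129 c=715/344 d=-715/2064
S(3/4) = -22739/11008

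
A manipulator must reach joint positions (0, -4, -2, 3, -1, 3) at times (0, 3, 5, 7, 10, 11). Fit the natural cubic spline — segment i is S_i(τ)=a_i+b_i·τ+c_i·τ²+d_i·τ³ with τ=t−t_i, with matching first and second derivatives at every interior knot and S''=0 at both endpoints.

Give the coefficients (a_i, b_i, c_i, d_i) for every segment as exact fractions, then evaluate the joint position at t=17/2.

Δ: Δ0=-4/3, Δ1=1, Δ2=5/2, Δ3=-4/3, Δ4=4
row 1: diag=10, rhs=14; c'=1/5, d'=7/5
row 2: denom=8−2·1/5=38/5; d'=(9−2·7/5)/(38/5)=31/38
row 3: denom=10−2·5/19=180/19; d'=(-23−2·31/38)/(180/19)=-13/5
row 4: denom=8−3·19/60=141/20; d'=(32−3·-13/5)/(141/20)=796/141
back: M4=796/141
back: M3=-13/5−19/60·796/141=-1856/423
back: M2=31/38−5/19·-1856/423=1667/846
back: M1=7/5−1/5·1667/846=851/846
M: M0=0, M1=851/846, M2=1667/846, M3=-1856/423, M4=796/141, M5=0
seg 0: a=0, c=M0/2=0, d=(M1−M0)/(6·3)=851/15228, b=Δ0−h0·(2M0+M1)/6=-3107/1692
seg 1: a=-4, c=M1/2=851/1692, d=(M2−M1)/(6·2)=34/423, b=Δ1−h1·(2M1+M2)/6=-277/846
seg 2: a=-2, c=M2/2=1667/1692, d=(M3−M2)/(6·2)=-1793/3384, b=Δ2−h2·(2M2+M3)/6=249/94
seg 3: a=3, c=M3/2=-928/423, d=(M4−M3)/(6·3)=2122/3807, b=Δ3−h3·(2M3+M4)/6=98/423
seg 4: a=-1, c=M4/2=398/141, d=(M5−M4)/(6·1)=-398/423, b=Δ4−h4·(2M4+M5)/6=896/423
t_q=17/2 → seg 3, τ=3/2; S=3+98/423·τ+-928/423·τ²+2122/3807·τ³=55/188

  seg 0: a=0 b=-3107/1692 c=0 d=851/15228
  seg 1: a=-4 b=-277/846 c=851/1692 d=34/423
  seg 2: a=-2 b=249/94 c=1667/1692 d=-1793/3384
  seg 3: a=3 b=98/423 c=-928/423 d=2122/3807
  seg 4: a=-1 b=896/423 c=398/141 d=-398/423
S(17/2) = 55/188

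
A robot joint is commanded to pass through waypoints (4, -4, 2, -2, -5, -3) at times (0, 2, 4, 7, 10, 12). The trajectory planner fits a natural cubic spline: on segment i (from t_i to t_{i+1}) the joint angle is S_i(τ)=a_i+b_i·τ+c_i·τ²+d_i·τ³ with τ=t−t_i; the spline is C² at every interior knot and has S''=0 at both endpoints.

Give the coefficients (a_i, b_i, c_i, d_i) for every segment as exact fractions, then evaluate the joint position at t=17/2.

Δ: Δ0=-4, Δ1=3, Δ2=-4/3, Δ3=-1, Δ4=1
row 1: diag=8, rhs=42; c'=1/4, d'=21/4
row 2: denom=10−2·1/4=19/2; d'=(-26−2·21/4)/(19/2)=-73/19
row 3: denom=12−3·6/19=210/19; d'=(2−3·-73/19)/(210/19)=257/210
row 4: denom=10−3·19/70=643/70; d'=(12−3·257/210)/(643/70)=583/643
back: M4=583/643
back: M3=257/210−19/70·583/643=1886/1929
back: M2=-73/19−6/19·1886/1929=-2669/643
back: M1=21/4−1/4·-2669/643=4043/643
M: M0=0, M1=4043/643, M2=-2669/643, M3=1886/1929, M4=583/643, M5=0
seg 0: a=4, c=M0/2=0, d=(M1−M0)/(6·2)=4043/7716, b=Δ0−h0·(2M0+M1)/6=-11759/1929
seg 1: a=-4, c=M1/2=4043/1286, d=(M2−M1)/(6·2)=-1678/1929, b=Δ1−h1·(2M1+M2)/6=370/1929
seg 2: a=2, c=M2/2=-2669/1286, d=(M3−M2)/(6·3)=9893/34722, b=Δ2−h2·(2M2+M3)/6=4492/1929
seg 3: a=-2, c=M3/2=943/1929, d=(M4−M3)/(6·3)=-137/34722, b=Δ3−h3·(2M3+M4)/6=-9379/3858
seg 4: a=-5, c=M4/2=583/1286, d=(M5−M4)/(6·2)=-583/7716, b=Δ4−h4·(2M4+M5)/6=763/1929
t_q=17/2 → seg 3, τ=3/2; S=-2+-9379/3858·τ+943/1929·τ²+-137/34722·τ³=-46913/10288

  seg 0: a=4 b=-11759/1929 c=0 d=4043/7716
  seg 1: a=-4 b=370/1929 c=4043/1286 d=-1678/1929
  seg 2: a=2 b=4492/1929 c=-2669/1286 d=9893/34722
  seg 3: a=-2 b=-9379/3858 c=943/1929 d=-137/34722
  seg 4: a=-5 b=763/1929 c=583/1286 d=-583/7716
S(17/2) = -46913/10288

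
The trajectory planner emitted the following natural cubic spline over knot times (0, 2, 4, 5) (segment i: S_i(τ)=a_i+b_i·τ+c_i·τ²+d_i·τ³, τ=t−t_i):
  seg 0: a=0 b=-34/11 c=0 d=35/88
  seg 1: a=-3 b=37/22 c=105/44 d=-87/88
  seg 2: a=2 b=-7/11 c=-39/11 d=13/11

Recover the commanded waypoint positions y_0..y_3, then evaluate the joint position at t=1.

y_0 = S_0(0) = a_0 = 0
y_1 = S_1(0) = a_1 = -3
y_2 = S_2(0) = a_2 = 2
y_3 = S_2(1) = -1
t_q=1 is in segment 0 (τ=1); S_0(τ)=-237/88

y_0=0 y_1=-3 y_2=2 y_3=-1
S(1) = -237/88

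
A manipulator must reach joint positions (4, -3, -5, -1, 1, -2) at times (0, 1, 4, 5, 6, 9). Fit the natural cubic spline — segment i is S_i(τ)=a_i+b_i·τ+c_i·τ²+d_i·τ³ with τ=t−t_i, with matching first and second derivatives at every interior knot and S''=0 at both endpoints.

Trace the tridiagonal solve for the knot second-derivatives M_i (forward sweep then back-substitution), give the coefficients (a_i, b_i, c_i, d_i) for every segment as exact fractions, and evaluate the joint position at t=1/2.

Δ: Δ0=-7, Δ1=-2/3, Δ2=4, Δ3=2, Δ4=-1
row 1: diag=8, rhs=38; c'=3/8, d'=19/4
row 2: denom=8−3·3/8=55/8; d'=(28−3·19/4)/(55/8)=2
row 3: denom=4−1·8/55=212/55; d'=(-12−1·2)/(212/55)=-385/106
row 4: denom=8−1·55/212=1641/212; d'=(-18−1·-385/106)/(1641/212)=-3046/1641
back: M4=-3046/1641
back: M3=-385/106−55/212·-3046/1641=-5170/1641
back: M2=2−8/55·-5170/1641=4034/1641
back: M1=19/4−3/8·4034/1641=2094/547
M: M0=0, M1=2094/547, M2=4034/1641, M3=-5170/1641, M4=-3046/1641, M5=0
seg 0: a=4, c=M0/2=0, d=(M1−M0)/(6·1)=349/547, b=Δ0−h0·(2M0+M1)/6=-4178/547
seg 1: a=-3, c=M1/2=1047/547, d=(M2−M1)/(6·3)=-1124/14769, b=Δ1−h1·(2M1+M2)/6=-3131/547
seg 2: a=-5, c=M2/2=2017/1641, d=(M3−M2)/(6·1)=-1534/1641, b=Δ2−h2·(2M2+M3)/6=2027/547
seg 3: a=-1, c=M3/2=-2585/1641, d=(M4−M3)/(6·1)=118/547, b=Δ3−h3·(2M3+M4)/6=5513/1641
seg 4: a=1, c=M4/2=-1523/1641, d=(M5−M4)/(6·3)=1523/14769, b=Δ4−h4·(2M4+M5)/6=1405/1641
t_q=1/2 → seg 0, τ=1/2; S=4+-4178/547·τ+0·τ²+349/547·τ³=1141/4376

  seg 0: a=4 b=-4178/547 c=0 d=349/547
  seg 1: a=-3 b=-3131/547 c=1047/547 d=-1124/14769
  seg 2: a=-5 b=2027/547 c=2017/1641 d=-1534/1641
  seg 3: a=-1 b=5513/1641 c=-2585/1641 d=118/547
  seg 4: a=1 b=1405/1641 c=-1523/1641 d=1523/14769
S(1/2) = 1141/4376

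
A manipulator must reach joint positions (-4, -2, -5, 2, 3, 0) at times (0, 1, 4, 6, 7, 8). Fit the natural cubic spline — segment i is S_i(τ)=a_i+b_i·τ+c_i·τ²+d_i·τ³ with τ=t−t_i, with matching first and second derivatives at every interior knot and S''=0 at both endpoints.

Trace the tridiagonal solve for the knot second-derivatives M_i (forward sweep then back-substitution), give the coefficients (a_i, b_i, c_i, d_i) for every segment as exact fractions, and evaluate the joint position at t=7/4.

  seg 0: a=-4 b=7997/3010 c=0 d=-1977/3010
  seg 1: a=-2 b=1033/1505 c=-5931/3010 d=1413/3010
  seg 2: a=-5 b=4631/3010 c=3393/1505 d=-1917/3010
  seg 3: a=2 b=1253/430 c=-2358/1505 d=-209/602
  seg 4: a=3 b=-1898/1505 c=-7851/3010 d=2617/3010
S(7/4) = -461477/192640

Δ: Δ0=2, Δ1=-1, Δ2=7/2, Δ3=1, Δ4=-3
row 1: diag=8, rhs=-18; c'=3/8, d'=-9/4
row 2: denom=10−3·3/8=71/8; d'=(27−3·-9/4)/(71/8)=270/71
row 3: denom=6−2·16/71=394/71; d'=(-15−2·270/71)/(394/71)=-1605/394
row 4: denom=4−1·71/394=1505/394; d'=(-24−1·-1605/394)/(1505/394)=-7851/1505
back: M4=-7851/1505
back: M3=-1605/394−71/394·-7851/1505=-4716/1505
back: M2=270/71−16/71·-4716/1505=6786/1505
back: M1=-9/4−3/8·6786/1505=-5931/1505
M: M0=0, M1=-5931/1505, M2=6786/1505, M3=-4716/1505, M4=-7851/1505, M5=0
seg 0: a=-4, c=M0/2=0, d=(M1−M0)/(6·1)=-1977/3010, b=Δ0−h0·(2M0+M1)/6=7997/3010
seg 1: a=-2, c=M1/2=-5931/3010, d=(M2−M1)/(6·3)=1413/3010, b=Δ1−h1·(2M1+M2)/6=1033/1505
seg 2: a=-5, c=M2/2=3393/1505, d=(M3−M2)/(6·2)=-1917/3010, b=Δ2−h2·(2M2+M3)/6=4631/3010
seg 3: a=2, c=M3/2=-2358/1505, d=(M4−M3)/(6·1)=-209/602, b=Δ3−h3·(2M3+M4)/6=1253/430
seg 4: a=3, c=M4/2=-7851/3010, d=(M5−M4)/(6·1)=2617/3010, b=Δ4−h4·(2M4+M5)/6=-1898/1505
t_q=7/4 → seg 1, τ=3/4; S=-2+1033/1505·τ+-5931/3010·τ²+1413/3010·τ³=-461477/192640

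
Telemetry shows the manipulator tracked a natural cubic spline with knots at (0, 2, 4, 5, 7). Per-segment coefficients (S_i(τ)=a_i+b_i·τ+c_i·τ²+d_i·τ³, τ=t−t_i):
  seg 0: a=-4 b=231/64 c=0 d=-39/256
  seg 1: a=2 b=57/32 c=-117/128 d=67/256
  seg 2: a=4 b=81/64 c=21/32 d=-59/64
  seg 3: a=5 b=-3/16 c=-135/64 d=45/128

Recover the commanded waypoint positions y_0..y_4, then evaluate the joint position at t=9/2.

y_0 = S_0(0) = a_0 = -4
y_1 = S_1(0) = a_1 = 2
y_2 = S_2(0) = a_2 = 4
y_3 = S_3(0) = a_3 = 5
y_4 = S_3(2) = -1
t_q=9/2 is in segment 2 (τ=1/2); S_2(τ)=2397/512

y_0=-4 y_1=2 y_2=4 y_3=5 y_4=-1
S(9/2) = 2397/512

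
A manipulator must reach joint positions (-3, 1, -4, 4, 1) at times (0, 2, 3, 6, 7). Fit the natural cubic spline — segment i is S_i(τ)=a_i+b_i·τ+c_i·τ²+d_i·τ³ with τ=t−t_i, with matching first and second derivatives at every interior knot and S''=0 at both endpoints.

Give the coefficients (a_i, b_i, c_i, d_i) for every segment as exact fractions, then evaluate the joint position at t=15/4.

Δ: Δ0=2, Δ1=-5, Δ2=8/3, Δ3=-3
row 1: diag=6, rhs=-42; c'=1/6, d'=-7
row 2: denom=8−1·1/6=47/6; d'=(46−1·-7)/(47/6)=318/47
row 3: denom=8−3·18/47=322/47; d'=(-34−3·318/47)/(322/47)=-1276/161
back: M3=-1276/161
back: M2=318/47−18/47·-1276/161=1578/161
back: M1=-7−1/6·1578/161=-1390/161
M: M0=0, M1=-1390/161, M2=1578/161, M3=-1276/161, M4=0
seg 0: a=-3, c=M0/2=0, d=(M1−M0)/(6·2)=-695/966, b=Δ0−h0·(2M0+M1)/6=2356/483
seg 1: a=1, c=M1/2=-695/161, d=(M2−M1)/(6·1)=212/69, b=Δ1−h1·(2M1+M2)/6=-1814/483
seg 2: a=-4, c=M2/2=789/161, d=(M3−M2)/(6·3)=-1427/1449, b=Δ2−h2·(2M2+M3)/6=-1532/483
seg 3: a=4, c=M3/2=-638/161, d=(M4−M3)/(6·1)=638/483, b=Δ3−h3·(2M3+M4)/6=-173/483
t_q=15/4 → seg 2, τ=3/4; S=-4+-1532/483·τ+789/161·τ²+-1427/1449·τ³=-41605/10304

  seg 0: a=-3 b=2356/483 c=0 d=-695/966
  seg 1: a=1 b=-1814/483 c=-695/161 d=212/69
  seg 2: a=-4 b=-1532/483 c=789/161 d=-1427/1449
  seg 3: a=4 b=-173/483 c=-638/161 d=638/483
S(15/4) = -41605/10304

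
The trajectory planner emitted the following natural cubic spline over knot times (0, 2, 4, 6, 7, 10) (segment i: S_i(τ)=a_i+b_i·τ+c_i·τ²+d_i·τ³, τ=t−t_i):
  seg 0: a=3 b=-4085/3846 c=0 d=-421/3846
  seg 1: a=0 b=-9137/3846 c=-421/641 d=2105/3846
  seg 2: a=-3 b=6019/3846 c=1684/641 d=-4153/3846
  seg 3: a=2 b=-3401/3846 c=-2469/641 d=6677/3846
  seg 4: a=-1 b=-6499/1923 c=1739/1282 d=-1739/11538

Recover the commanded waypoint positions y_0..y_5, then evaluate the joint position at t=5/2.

y_0=3 y_1=0 y_2=-3 y_3=2 y_4=-1 y_5=-3
S(5/2) = -13165/10256

y_0 = S_0(0) = a_0 = 3
y_1 = S_1(0) = a_1 = 0
y_2 = S_2(0) = a_2 = -3
y_3 = S_3(0) = a_3 = 2
y_4 = S_4(0) = a_4 = -1
y_5 = S_4(3) = -3
t_q=5/2 is in segment 1 (τ=1/2); S_1(τ)=-13165/10256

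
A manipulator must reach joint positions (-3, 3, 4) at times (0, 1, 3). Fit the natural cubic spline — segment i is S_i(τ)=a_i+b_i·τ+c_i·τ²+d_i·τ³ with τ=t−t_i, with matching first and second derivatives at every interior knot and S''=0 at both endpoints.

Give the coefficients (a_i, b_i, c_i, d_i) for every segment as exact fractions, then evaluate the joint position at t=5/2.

Δ: Δ0=6, Δ1=1/2
row 1: diag=6, rhs=-33; c'=1/3, d'=-11/2
back: M1=-11/2
M: M0=0, M1=-11/2, M2=0
seg 0: a=-3, c=M0/2=0, d=(M1−M0)/(6·1)=-11/12, b=Δ0−h0·(2M0+M1)/6=83/12
seg 1: a=3, c=M1/2=-11/4, d=(M2−M1)/(6·2)=11/24, b=Δ1−h1·(2M1+M2)/6=25/6
t_q=5/2 → seg 1, τ=3/2; S=3+25/6·τ+-11/4·τ²+11/24·τ³=295/64

  seg 0: a=-3 b=83/12 c=0 d=-11/12
  seg 1: a=3 b=25/6 c=-11/4 d=11/24
S(5/2) = 295/64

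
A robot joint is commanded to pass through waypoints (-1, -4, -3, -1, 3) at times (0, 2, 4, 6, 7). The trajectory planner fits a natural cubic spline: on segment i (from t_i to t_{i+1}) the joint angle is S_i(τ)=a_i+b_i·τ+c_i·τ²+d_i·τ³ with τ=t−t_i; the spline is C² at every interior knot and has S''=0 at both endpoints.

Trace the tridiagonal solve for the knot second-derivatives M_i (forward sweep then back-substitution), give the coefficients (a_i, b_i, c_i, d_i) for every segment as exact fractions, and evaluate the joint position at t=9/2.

  seg 0: a=-1 b=-85/41 c=0 d=47/328
  seg 1: a=-4 b=-29/82 c=141/164 d=-71/328
  seg 2: a=-3 b=20/41 c=-18/41 d=57/164
  seg 3: a=-1 b=119/41 c=135/82 d=-45/82
S(9/2) = -3703/1312

Δ: Δ0=-3/2, Δ1=1/2, Δ2=1, Δ3=4
row 1: diag=8, rhs=12; c'=1/4, d'=3/2
row 2: denom=8−2·1/4=15/2; d'=(3−2·3/2)/(15/2)=0
row 3: denom=6−2·4/15=82/15; d'=(18−2·0)/(82/15)=135/41
back: M3=135/41
back: M2=0−4/15·135/41=-36/41
back: M1=3/2−1/4·-36/41=141/82
M: M0=0, M1=141/82, M2=-36/41, M3=135/41, M4=0
seg 0: a=-1, c=M0/2=0, d=(M1−M0)/(6·2)=47/328, b=Δ0−h0·(2M0+M1)/6=-85/41
seg 1: a=-4, c=M1/2=141/164, d=(M2−M1)/(6·2)=-71/328, b=Δ1−h1·(2M1+M2)/6=-29/82
seg 2: a=-3, c=M2/2=-18/41, d=(M3−M2)/(6·2)=57/164, b=Δ2−h2·(2M2+M3)/6=20/41
seg 3: a=-1, c=M3/2=135/82, d=(M4−M3)/(6·1)=-45/82, b=Δ3−h3·(2M3+M4)/6=119/41
t_q=9/2 → seg 2, τ=1/2; S=-3+20/41·τ+-18/41·τ²+57/164·τ³=-3703/1312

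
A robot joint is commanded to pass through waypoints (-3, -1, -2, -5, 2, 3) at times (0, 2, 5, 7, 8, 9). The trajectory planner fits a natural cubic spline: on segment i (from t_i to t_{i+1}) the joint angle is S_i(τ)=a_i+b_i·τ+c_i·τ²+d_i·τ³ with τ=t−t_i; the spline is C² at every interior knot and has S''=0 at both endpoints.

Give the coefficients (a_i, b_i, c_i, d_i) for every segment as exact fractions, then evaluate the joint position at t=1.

Δ: Δ0=1, Δ1=-1/3, Δ2=-3/2, Δ3=7, Δ4=1
row 1: diag=10, rhs=-8; c'=3/10, d'=-4/5
row 2: denom=10−3·3/10=91/10; d'=(-7−3·-4/5)/(91/10)=-46/91
row 3: denom=6−2·20/91=506/91; d'=(51−2·-46/91)/(506/91)=4733/506
row 4: denom=4−1·91/506=1933/506; d'=(-36−1·4733/506)/(1933/506)=-22949/1933
back: M4=-22949/1933
back: M3=4733/506−91/506·-22949/1933=22208/1933
back: M2=-46/91−20/91·22208/1933=-5858/1933
back: M1=-4/5−3/10·-5858/1933=211/1933
M: M0=0, M1=211/1933, M2=-5858/1933, M3=22208/1933, M4=-22949/1933, M5=0
seg 0: a=-3, c=M0/2=0, d=(M1−M0)/(6·2)=211/23196, b=Δ0−h0·(2M0+M1)/6=5588/5799
seg 1: a=-1, c=M1/2=211/3866, d=(M2−M1)/(6·3)=-2023/11598, b=Δ1−h1·(2M1+M2)/6=6221/5799
seg 2: a=-2, c=M2/2=-2929/1933, d=(M3−M2)/(6·2)=14033/11598, b=Δ2−h2·(2M2+M3)/6=-38381/11598
seg 3: a=-5, c=M3/2=11104/1933, d=(M4−M3)/(6·1)=-45157/11598, b=Δ3−h3·(2M3+M4)/6=59719/11598
seg 4: a=2, c=M4/2=-22949/3866, d=(M5−M4)/(6·1)=22949/11598, b=Δ4−h4·(2M4+M5)/6=28748/5799
t_q=1 → seg 0, τ=1; S=-3+5588/5799·τ+0·τ²+211/23196·τ³=-15675/7732

  seg 0: a=-3 b=5588/5799 c=0 d=211/23196
  seg 1: a=-1 b=6221/5799 c=211/3866 d=-2023/11598
  seg 2: a=-2 b=-38381/11598 c=-2929/1933 d=14033/11598
  seg 3: a=-5 b=59719/11598 c=11104/1933 d=-45157/11598
  seg 4: a=2 b=28748/5799 c=-22949/3866 d=22949/11598
S(1) = -15675/7732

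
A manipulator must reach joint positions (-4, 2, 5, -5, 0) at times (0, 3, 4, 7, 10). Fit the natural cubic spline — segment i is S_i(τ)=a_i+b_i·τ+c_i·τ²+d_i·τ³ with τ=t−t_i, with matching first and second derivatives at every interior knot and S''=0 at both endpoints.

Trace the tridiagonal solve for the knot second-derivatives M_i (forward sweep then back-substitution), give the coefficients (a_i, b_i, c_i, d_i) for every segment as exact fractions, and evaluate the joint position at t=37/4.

  seg 0: a=-4 b=139/114 c=0 d=89/1026
  seg 1: a=2 b=203/57 c=89/114 d=-51/38
  seg 2: a=5 b=125/114 c=-185/57 d=605/1026
  seg 3: a=-5 b=-140/57 c=235/114 d=-235/1026
S(37/4) = -6565/2432

Δ: Δ0=2, Δ1=3, Δ2=-10/3, Δ3=5/3
row 1: diag=8, rhs=6; c'=1/8, d'=3/4
row 2: denom=8−1·1/8=63/8; d'=(-38−1·3/4)/(63/8)=-310/63
row 3: denom=12−3·8/21=76/7; d'=(30−3·-310/63)/(76/7)=235/57
back: M3=235/57
back: M2=-310/63−8/21·235/57=-370/57
back: M1=3/4−1/8·-370/57=89/57
M: M0=0, M1=89/57, M2=-370/57, M3=235/57, M4=0
seg 0: a=-4, c=M0/2=0, d=(M1−M0)/(6·3)=89/1026, b=Δ0−h0·(2M0+M1)/6=139/114
seg 1: a=2, c=M1/2=89/114, d=(M2−M1)/(6·1)=-51/38, b=Δ1−h1·(2M1+M2)/6=203/57
seg 2: a=5, c=M2/2=-185/57, d=(M3−M2)/(6·3)=605/1026, b=Δ2−h2·(2M2+M3)/6=125/114
seg 3: a=-5, c=M3/2=235/114, d=(M4−M3)/(6·3)=-235/1026, b=Δ3−h3·(2M3+M4)/6=-140/57
t_q=37/4 → seg 3, τ=9/4; S=-5+-140/57·τ+235/114·τ²+-235/1026·τ³=-6565/2432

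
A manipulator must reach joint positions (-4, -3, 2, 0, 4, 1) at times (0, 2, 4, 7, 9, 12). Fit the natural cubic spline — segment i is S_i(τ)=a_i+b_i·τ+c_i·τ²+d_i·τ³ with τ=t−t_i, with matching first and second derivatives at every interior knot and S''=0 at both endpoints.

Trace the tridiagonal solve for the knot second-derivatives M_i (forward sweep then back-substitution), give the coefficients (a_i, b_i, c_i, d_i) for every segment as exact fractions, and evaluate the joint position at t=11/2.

  seg 0: a=-4 b=-75/274 c=0 d=53/274
  seg 1: a=-3 b=561/274 c=159/137 d=-64/137
  seg 2: a=2 b=297/274 c=-225/137 d=2611/7398
  seg 3: a=0 b=104/137 c=1261/822 d=-751/1644
  seg 4: a=4 b=581/411 c=-496/411 d=496/3699
S(11/2) = 2459/2192

Δ: Δ0=1/2, Δ1=5/2, Δ2=-2/3, Δ3=2, Δ4=-1
row 1: diag=8, rhs=12; c'=1/4, d'=3/2
row 2: denom=10−2·1/4=19/2; d'=(-19−2·3/2)/(19/2)=-44/19
row 3: denom=10−3·6/19=172/19; d'=(16−3·-44/19)/(172/19)=109/43
row 4: denom=10−2·19/86=411/43; d'=(-18−2·109/43)/(411/43)=-992/411
back: M4=-992/411
back: M3=109/43−19/86·-992/411=1261/411
back: M2=-44/19−6/19·1261/411=-450/137
back: M1=3/2−1/4·-450/137=318/137
M: M0=0, M1=318/137, M2=-450/137, M3=1261/411, M4=-992/411, M5=0
seg 0: a=-4, c=M0/2=0, d=(M1−M0)/(6·2)=53/274, b=Δ0−h0·(2M0+M1)/6=-75/274
seg 1: a=-3, c=M1/2=159/137, d=(M2−M1)/(6·2)=-64/137, b=Δ1−h1·(2M1+M2)/6=561/274
seg 2: a=2, c=M2/2=-225/137, d=(M3−M2)/(6·3)=2611/7398, b=Δ2−h2·(2M2+M3)/6=297/274
seg 3: a=0, c=M3/2=1261/822, d=(M4−M3)/(6·2)=-751/1644, b=Δ3−h3·(2M3+M4)/6=104/137
seg 4: a=4, c=M4/2=-496/411, d=(M5−M4)/(6·3)=496/3699, b=Δ4−h4·(2M4+M5)/6=581/411
t_q=11/2 → seg 2, τ=3/2; S=2+297/274·τ+-225/137·τ²+2611/7398·τ³=2459/2192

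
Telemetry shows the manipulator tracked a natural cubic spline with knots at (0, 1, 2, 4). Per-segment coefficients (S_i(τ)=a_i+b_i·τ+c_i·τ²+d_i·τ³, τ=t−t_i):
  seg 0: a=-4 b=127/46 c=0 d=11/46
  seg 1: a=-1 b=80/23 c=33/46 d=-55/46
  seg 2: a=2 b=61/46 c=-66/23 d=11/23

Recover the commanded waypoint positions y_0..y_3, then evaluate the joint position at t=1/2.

y_0=-4 y_1=-1 y_2=2 y_3=-3
S(1/2) = -953/368

y_0 = S_0(0) = a_0 = -4
y_1 = S_1(0) = a_1 = -1
y_2 = S_2(0) = a_2 = 2
y_3 = S_2(2) = -3
t_q=1/2 is in segment 0 (τ=1/2); S_0(τ)=-953/368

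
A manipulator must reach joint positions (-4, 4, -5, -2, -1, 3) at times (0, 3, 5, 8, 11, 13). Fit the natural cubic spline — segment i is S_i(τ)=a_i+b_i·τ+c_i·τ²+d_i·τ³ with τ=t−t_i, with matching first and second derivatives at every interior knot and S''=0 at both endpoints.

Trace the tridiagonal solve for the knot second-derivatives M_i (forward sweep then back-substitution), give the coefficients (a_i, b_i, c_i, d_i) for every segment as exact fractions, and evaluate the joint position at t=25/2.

Δ: Δ0=8/3, Δ1=-9/2, Δ2=1, Δ3=1/3, Δ4=2
row 1: diag=10, rhs=-43; c'=1/5, d'=-43/10
row 2: denom=10−2·1/5=48/5; d'=(33−2·-43/10)/(48/5)=13/3
row 3: denom=12−3·5/16=177/16; d'=(-4−3·13/3)/(177/16)=-272/177
row 4: denom=10−3·16/59=542/59; d'=(10−3·-272/177)/(542/59)=431/271
back: M4=431/271
back: M3=-272/177−16/59·431/271=-1600/813
back: M2=13/3−5/16·-1600/813=1341/271
back: M1=-43/10−1/5·1341/271=-2867/542
M: M0=0, M1=-2867/542, M2=1341/271, M3=-1600/813, M4=431/271, M5=0
seg 0: a=-4, c=M0/2=0, d=(M1−M0)/(6·3)=-2867/9756, b=Δ0−h0·(2M0+M1)/6=17273/3252
seg 1: a=4, c=M1/2=-2867/1084, d=(M2−M1)/(6·2)=5549/6504, b=Δ1−h1·(2M1+M2)/6=-4265/1626
seg 2: a=-5, c=M2/2=1341/542, d=(M3−M2)/(6·3)=-5623/14634, b=Δ2−h2·(2M2+M3)/6=-2410/813
seg 3: a=-2, c=M3/2=-800/813, d=(M4−M3)/(6·3)=2893/14634, b=Δ3−h3·(2M3+M4)/6=2449/1626
seg 4: a=-1, c=M4/2=431/542, d=(M5−M4)/(6·2)=-431/3252, b=Δ4−h4·(2M4+M5)/6=764/813
t_q=25/2 → seg 4, τ=3/2; S=-1+764/813·τ+431/542·τ²+-431/3252·τ³=15189/8672

  seg 0: a=-4 b=17273/3252 c=0 d=-2867/9756
  seg 1: a=4 b=-4265/1626 c=-2867/1084 d=5549/6504
  seg 2: a=-5 b=-2410/813 c=1341/542 d=-5623/14634
  seg 3: a=-2 b=2449/1626 c=-800/813 d=2893/14634
  seg 4: a=-1 b=764/813 c=431/542 d=-431/3252
S(25/2) = 15189/8672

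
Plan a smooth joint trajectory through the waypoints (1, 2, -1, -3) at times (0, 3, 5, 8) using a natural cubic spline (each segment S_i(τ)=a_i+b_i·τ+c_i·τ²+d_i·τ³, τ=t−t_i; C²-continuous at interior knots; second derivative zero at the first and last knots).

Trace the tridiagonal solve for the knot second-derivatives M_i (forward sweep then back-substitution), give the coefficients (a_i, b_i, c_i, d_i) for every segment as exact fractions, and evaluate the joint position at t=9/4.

  seg 0: a=1 b=23/24 c=0 d=-5/72
  seg 1: a=2 b=-11/12 c=-5/8 d=1/6
  seg 2: a=-1 b=-17/12 c=3/8 d=-1/24
S(9/4) = 1211/512

Δ: Δ0=1/3, Δ1=-3/2, Δ2=-2/3
row 1: diag=10, rhs=-11; c'=1/5, d'=-11/10
row 2: denom=10−2·1/5=48/5; d'=(5−2·-11/10)/(48/5)=3/4
back: M2=3/4
back: M1=-11/10−1/5·3/4=-5/4
M: M0=0, M1=-5/4, M2=3/4, M3=0
seg 0: a=1, c=M0/2=0, d=(M1−M0)/(6·3)=-5/72, b=Δ0−h0·(2M0+M1)/6=23/24
seg 1: a=2, c=M1/2=-5/8, d=(M2−M1)/(6·2)=1/6, b=Δ1−h1·(2M1+M2)/6=-11/12
seg 2: a=-1, c=M2/2=3/8, d=(M3−M2)/(6·3)=-1/24, b=Δ2−h2·(2M2+M3)/6=-17/12
t_q=9/4 → seg 0, τ=9/4; S=1+23/24·τ+0·τ²+-5/72·τ³=1211/512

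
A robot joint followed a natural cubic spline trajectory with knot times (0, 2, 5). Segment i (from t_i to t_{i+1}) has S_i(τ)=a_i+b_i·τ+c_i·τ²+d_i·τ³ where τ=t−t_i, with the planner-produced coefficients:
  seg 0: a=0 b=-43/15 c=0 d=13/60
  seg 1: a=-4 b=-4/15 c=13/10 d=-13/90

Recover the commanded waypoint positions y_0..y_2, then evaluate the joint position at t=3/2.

y_0=0 y_1=-4 y_2=3
S(3/2) = -571/160

y_0 = S_0(0) = a_0 = 0
y_1 = S_1(0) = a_1 = -4
y_2 = S_1(3) = 3
t_q=3/2 is in segment 0 (τ=3/2); S_0(τ)=-571/160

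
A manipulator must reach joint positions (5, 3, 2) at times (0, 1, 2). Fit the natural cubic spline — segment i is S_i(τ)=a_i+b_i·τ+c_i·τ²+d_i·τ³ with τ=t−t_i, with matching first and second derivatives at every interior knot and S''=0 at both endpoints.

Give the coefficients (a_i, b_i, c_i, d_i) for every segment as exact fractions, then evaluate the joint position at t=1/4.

Δ: Δ0=-2, Δ1=-1
row 1: diag=4, rhs=6; c'=1/4, d'=3/2
back: M1=3/2
M: M0=0, M1=3/2, M2=0
seg 0: a=5, c=M0/2=0, d=(M1−M0)/(6·1)=1/4, b=Δ0−h0·(2M0+M1)/6=-9/4
seg 1: a=3, c=M1/2=3/4, d=(M2−M1)/(6·1)=-1/4, b=Δ1−h1·(2M1+M2)/6=-3/2
t_q=1/4 → seg 0, τ=1/4; S=5+-9/4·τ+0·τ²+1/4·τ³=1137/256

  seg 0: a=5 b=-9/4 c=0 d=1/4
  seg 1: a=3 b=-3/2 c=3/4 d=-1/4
S(1/4) = 1137/256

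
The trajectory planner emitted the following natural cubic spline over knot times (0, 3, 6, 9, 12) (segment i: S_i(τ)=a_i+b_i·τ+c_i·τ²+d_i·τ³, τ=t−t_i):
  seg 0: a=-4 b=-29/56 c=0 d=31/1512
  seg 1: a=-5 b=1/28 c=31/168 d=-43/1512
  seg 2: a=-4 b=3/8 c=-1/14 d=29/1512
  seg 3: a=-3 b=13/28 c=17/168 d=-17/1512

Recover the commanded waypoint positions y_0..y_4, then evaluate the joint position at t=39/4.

y_0 = S_0(0) = a_0 = -4
y_1 = S_1(0) = a_1 = -5
y_2 = S_2(0) = a_2 = -4
y_3 = S_3(0) = a_3 = -3
y_4 = S_3(3) = -1
t_q=39/4 is in segment 3 (τ=3/4); S_3(τ)=-1331/512

y_0=-4 y_1=-5 y_2=-4 y_3=-3 y_4=-1
S(39/4) = -1331/512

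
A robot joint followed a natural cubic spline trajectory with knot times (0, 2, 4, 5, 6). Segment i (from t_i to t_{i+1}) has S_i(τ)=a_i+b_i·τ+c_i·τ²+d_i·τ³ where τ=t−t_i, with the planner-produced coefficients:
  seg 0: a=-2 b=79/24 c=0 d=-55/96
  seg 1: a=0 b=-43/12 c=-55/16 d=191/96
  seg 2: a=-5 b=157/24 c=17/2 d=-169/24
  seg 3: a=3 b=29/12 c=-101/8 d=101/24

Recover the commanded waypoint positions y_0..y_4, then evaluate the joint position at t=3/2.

y_0 = S_0(0) = a_0 = -2
y_1 = S_1(0) = a_1 = 0
y_2 = S_2(0) = a_2 = -5
y_3 = S_3(0) = a_3 = 3
y_4 = S_3(1) = -3
t_q=3/2 is in segment 0 (τ=3/2); S_0(τ)=257/256

y_0=-2 y_1=0 y_2=-5 y_3=3 y_4=-3
S(3/2) = 257/256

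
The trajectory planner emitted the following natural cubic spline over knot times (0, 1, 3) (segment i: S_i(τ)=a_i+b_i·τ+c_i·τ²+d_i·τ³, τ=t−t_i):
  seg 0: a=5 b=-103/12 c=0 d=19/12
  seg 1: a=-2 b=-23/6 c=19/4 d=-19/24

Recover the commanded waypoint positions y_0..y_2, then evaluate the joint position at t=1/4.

y_0=5 y_1=-2 y_2=3
S(1/4) = 737/256

y_0 = S_0(0) = a_0 = 5
y_1 = S_1(0) = a_1 = -2
y_2 = S_1(2) = 3
t_q=1/4 is in segment 0 (τ=1/4); S_0(τ)=737/256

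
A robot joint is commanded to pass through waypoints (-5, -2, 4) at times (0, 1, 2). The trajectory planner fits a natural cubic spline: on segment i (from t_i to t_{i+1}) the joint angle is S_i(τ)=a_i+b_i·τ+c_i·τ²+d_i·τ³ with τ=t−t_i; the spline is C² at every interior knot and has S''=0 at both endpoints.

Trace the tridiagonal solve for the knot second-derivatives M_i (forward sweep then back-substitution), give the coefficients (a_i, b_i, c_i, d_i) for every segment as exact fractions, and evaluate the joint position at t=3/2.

  seg 0: a=-5 b=9/4 c=0 d=3/4
  seg 1: a=-2 b=9/2 c=9/4 d=-3/4
S(3/2) = 23/32

Δ: Δ0=3, Δ1=6
row 1: diag=4, rhs=18; c'=1/4, d'=9/2
back: M1=9/2
M: M0=0, M1=9/2, M2=0
seg 0: a=-5, c=M0/2=0, d=(M1−M0)/(6·1)=3/4, b=Δ0−h0·(2M0+M1)/6=9/4
seg 1: a=-2, c=M1/2=9/4, d=(M2−M1)/(6·1)=-3/4, b=Δ1−h1·(2M1+M2)/6=9/2
t_q=3/2 → seg 1, τ=1/2; S=-2+9/2·τ+9/4·τ²+-3/4·τ³=23/32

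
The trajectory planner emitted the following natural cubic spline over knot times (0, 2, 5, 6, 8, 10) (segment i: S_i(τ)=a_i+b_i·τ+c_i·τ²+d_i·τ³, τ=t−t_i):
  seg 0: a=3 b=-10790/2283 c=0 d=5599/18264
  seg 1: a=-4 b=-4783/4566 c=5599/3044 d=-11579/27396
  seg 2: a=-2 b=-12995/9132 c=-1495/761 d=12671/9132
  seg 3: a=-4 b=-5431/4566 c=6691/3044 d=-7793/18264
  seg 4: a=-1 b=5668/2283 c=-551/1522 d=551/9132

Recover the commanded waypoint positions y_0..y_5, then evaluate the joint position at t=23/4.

y_0=3 y_1=-4 y_2=-2 y_3=-4 y_4=-1 y_5=3
S(23/4) = -698793/194816

y_0 = S_0(0) = a_0 = 3
y_1 = S_1(0) = a_1 = -4
y_2 = S_2(0) = a_2 = -2
y_3 = S_3(0) = a_3 = -4
y_4 = S_4(0) = a_4 = -1
y_5 = S_4(2) = 3
t_q=23/4 is in segment 2 (τ=3/4); S_2(τ)=-698793/194816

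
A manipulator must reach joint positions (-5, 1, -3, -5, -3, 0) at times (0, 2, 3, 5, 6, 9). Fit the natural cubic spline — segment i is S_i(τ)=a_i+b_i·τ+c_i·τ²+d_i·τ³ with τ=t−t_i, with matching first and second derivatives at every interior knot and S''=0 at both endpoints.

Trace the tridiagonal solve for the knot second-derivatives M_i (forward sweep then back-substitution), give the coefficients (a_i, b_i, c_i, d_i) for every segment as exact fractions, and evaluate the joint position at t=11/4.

Δ: Δ0=3, Δ1=-4, Δ2=-1, Δ3=2, Δ4=1
row 1: diag=6, rhs=-42; c'=1/6, d'=-7
row 2: denom=6−1·1/6=35/6; d'=(18−1·-7)/(35/6)=30/7
row 3: denom=6−2·12/35=186/35; d'=(18−2·30/7)/(186/35)=55/31
row 4: denom=8−1·35/186=1453/186; d'=(-6−1·55/31)/(1453/186)=-1446/1453
back: M4=-1446/1453
back: M3=55/31−35/186·-1446/1453=2850/1453
back: M2=30/7−12/35·2850/1453=5250/1453
back: M1=-7−1/6·5250/1453=-11046/1453
M: M0=0, M1=-11046/1453, M2=5250/1453, M3=2850/1453, M4=-1446/1453, M5=0
seg 0: a=-5, c=M0/2=0, d=(M1−M0)/(6·2)=-1841/2906, b=Δ0−h0·(2M0+M1)/6=8041/1453
seg 1: a=1, c=M1/2=-5523/1453, d=(M2−M1)/(6·1)=2716/1453, b=Δ1−h1·(2M1+M2)/6=-3005/1453
seg 2: a=-3, c=M2/2=2625/1453, d=(M3−M2)/(6·2)=-200/1453, b=Δ2−h2·(2M2+M3)/6=-5903/1453
seg 3: a=-5, c=M3/2=1425/1453, d=(M4−M3)/(6·1)=-716/1453, b=Δ3−h3·(2M3+M4)/6=2197/1453
seg 4: a=-3, c=M4/2=-723/1453, d=(M5−M4)/(6·3)=241/4359, b=Δ4−h4·(2M4+M5)/6=2899/1453
t_q=11/4 → seg 1, τ=3/4; S=1+-3005/1453·τ+-5523/1453·τ²+2716/1453·τ³=-22093/11624

  seg 0: a=-5 b=8041/1453 c=0 d=-1841/2906
  seg 1: a=1 b=-3005/1453 c=-5523/1453 d=2716/1453
  seg 2: a=-3 b=-5903/1453 c=2625/1453 d=-200/1453
  seg 3: a=-5 b=2197/1453 c=1425/1453 d=-716/1453
  seg 4: a=-3 b=2899/1453 c=-723/1453 d=241/4359
S(11/4) = -22093/11624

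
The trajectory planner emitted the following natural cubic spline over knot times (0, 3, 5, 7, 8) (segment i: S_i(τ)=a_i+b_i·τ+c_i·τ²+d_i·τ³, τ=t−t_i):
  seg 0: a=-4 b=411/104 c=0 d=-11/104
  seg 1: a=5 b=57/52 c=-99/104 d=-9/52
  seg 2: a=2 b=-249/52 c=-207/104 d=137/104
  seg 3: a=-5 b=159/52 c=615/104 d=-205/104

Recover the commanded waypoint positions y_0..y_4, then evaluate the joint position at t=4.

y_0 = S_0(0) = a_0 = -4
y_1 = S_1(0) = a_1 = 5
y_2 = S_2(0) = a_2 = 2
y_3 = S_3(0) = a_3 = -5
y_4 = S_3(1) = 2
t_q=4 is in segment 1 (τ=1); S_1(τ)=517/104

y_0=-4 y_1=5 y_2=2 y_3=-5 y_4=2
S(4) = 517/104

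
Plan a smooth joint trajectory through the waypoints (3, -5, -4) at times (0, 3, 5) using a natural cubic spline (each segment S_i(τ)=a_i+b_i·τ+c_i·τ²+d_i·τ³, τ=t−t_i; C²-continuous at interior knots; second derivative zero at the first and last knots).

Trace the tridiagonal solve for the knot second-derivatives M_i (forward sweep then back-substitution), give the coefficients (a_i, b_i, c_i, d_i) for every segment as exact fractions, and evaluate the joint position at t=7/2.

Δ: Δ0=-8/3, Δ1=1/2
row 1: diag=10, rhs=19; c'=1/5, d'=19/10
back: M1=19/10
M: M0=0, M1=19/10, M2=0
seg 0: a=3, c=M0/2=0, d=(M1−M0)/(6·3)=19/180, b=Δ0−h0·(2M0+M1)/6=-217/60
seg 1: a=-5, c=M1/2=19/20, d=(M2−M1)/(6·2)=-19/120, b=Δ1−h1·(2M1+M2)/6=-23/30
t_q=7/2 → seg 1, τ=1/2; S=-5+-23/30·τ+19/20·τ²+-19/120·τ³=-1653/320

  seg 0: a=3 b=-217/60 c=0 d=19/180
  seg 1: a=-5 b=-23/30 c=19/20 d=-19/120
S(7/2) = -1653/320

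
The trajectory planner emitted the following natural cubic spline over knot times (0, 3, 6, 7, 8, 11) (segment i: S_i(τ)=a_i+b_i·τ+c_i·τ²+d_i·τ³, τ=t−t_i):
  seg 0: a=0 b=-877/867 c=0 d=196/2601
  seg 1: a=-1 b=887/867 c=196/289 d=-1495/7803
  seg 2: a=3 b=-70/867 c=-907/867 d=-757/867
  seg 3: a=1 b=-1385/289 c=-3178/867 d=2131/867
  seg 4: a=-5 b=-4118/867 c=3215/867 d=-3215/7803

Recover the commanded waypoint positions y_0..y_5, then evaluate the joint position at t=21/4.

y_0 = S_0(0) = a_0 = 0
y_1 = S_1(0) = a_1 = -1
y_2 = S_2(0) = a_2 = 3
y_3 = S_3(0) = a_3 = 1
y_4 = S_4(0) = a_4 = -5
y_5 = S_4(3) = 3
t_q=21/4 is in segment 1 (τ=9/4); S_1(τ)=47219/18496

y_0=0 y_1=-1 y_2=3 y_3=1 y_4=-5 y_5=3
S(21/4) = 47219/18496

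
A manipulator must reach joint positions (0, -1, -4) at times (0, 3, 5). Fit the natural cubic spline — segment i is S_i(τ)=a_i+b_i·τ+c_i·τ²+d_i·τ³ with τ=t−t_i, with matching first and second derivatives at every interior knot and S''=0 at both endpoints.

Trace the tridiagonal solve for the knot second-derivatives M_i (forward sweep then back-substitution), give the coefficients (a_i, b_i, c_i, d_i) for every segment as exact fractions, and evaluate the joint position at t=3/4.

  seg 0: a=0 b=1/60 c=0 d=-7/180
  seg 1: a=-1 b=-31/30 c=-7/20 d=7/120
S(3/4) = -1/256

Δ: Δ0=-1/3, Δ1=-3/2
row 1: diag=10, rhs=-7; c'=1/5, d'=-7/10
back: M1=-7/10
M: M0=0, M1=-7/10, M2=0
seg 0: a=0, c=M0/2=0, d=(M1−M0)/(6·3)=-7/180, b=Δ0−h0·(2M0+M1)/6=1/60
seg 1: a=-1, c=M1/2=-7/20, d=(M2−M1)/(6·2)=7/120, b=Δ1−h1·(2M1+M2)/6=-31/30
t_q=3/4 → seg 0, τ=3/4; S=0+1/60·τ+0·τ²+-7/180·τ³=-1/256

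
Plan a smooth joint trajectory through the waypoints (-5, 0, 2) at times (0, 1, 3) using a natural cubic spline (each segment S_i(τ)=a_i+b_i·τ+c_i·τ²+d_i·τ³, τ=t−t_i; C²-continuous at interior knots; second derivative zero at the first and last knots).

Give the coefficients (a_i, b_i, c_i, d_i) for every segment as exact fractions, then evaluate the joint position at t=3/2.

  seg 0: a=-5 b=17/3 c=0 d=-2/3
  seg 1: a=0 b=11/3 c=-2 d=1/3
S(3/2) = 11/8

Δ: Δ0=5, Δ1=1
row 1: diag=6, rhs=-24; c'=1/3, d'=-4
back: M1=-4
M: M0=0, M1=-4, M2=0
seg 0: a=-5, c=M0/2=0, d=(M1−M0)/(6·1)=-2/3, b=Δ0−h0·(2M0+M1)/6=17/3
seg 1: a=0, c=M1/2=-2, d=(M2−M1)/(6·2)=1/3, b=Δ1−h1·(2M1+M2)/6=11/3
t_q=3/2 → seg 1, τ=1/2; S=0+11/3·τ+-2·τ²+1/3·τ³=11/8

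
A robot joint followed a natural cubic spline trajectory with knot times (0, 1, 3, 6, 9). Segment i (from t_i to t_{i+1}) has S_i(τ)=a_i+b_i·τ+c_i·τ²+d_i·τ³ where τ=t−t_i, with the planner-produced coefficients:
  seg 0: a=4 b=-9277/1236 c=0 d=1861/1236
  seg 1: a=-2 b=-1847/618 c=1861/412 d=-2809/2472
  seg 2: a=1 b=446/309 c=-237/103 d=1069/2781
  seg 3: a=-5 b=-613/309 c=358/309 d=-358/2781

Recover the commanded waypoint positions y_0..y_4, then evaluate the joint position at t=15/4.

y_0 = S_0(0) = a_0 = 4
y_1 = S_1(0) = a_1 = -2
y_2 = S_2(0) = a_2 = 1
y_3 = S_3(0) = a_3 = -5
y_4 = S_3(3) = -4
t_q=15/4 is in segment 2 (τ=3/4); S_2(τ)=6265/6592

y_0=4 y_1=-2 y_2=1 y_3=-5 y_4=-4
S(15/4) = 6265/6592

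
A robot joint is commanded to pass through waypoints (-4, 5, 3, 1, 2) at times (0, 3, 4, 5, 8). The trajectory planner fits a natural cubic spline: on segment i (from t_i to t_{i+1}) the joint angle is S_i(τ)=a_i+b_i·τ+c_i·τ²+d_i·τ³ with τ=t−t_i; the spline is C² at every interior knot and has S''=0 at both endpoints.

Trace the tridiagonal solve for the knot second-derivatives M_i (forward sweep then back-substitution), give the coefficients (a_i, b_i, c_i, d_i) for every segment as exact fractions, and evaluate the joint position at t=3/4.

Δ: Δ0=3, Δ1=-2, Δ2=-2, Δ3=1/3
row 1: diag=8, rhs=-30; c'=1/8, d'=-15/4
row 2: denom=4−1·1/8=31/8; d'=(0−1·-15/4)/(31/8)=30/31
row 3: denom=8−1·8/31=240/31; d'=(14−1·30/31)/(240/31)=101/60
back: M3=101/60
back: M2=30/31−8/31·101/60=8/15
back: M1=-15/4−1/8·8/15=-229/60
M: M0=0, M1=-229/60, M2=8/15, M3=101/60, M4=0
seg 0: a=-4, c=M0/2=0, d=(M1−M0)/(6·3)=-229/1080, b=Δ0−h0·(2M0+M1)/6=589/120
seg 1: a=5, c=M1/2=-229/120, d=(M2−M1)/(6·1)=29/40, b=Δ1−h1·(2M1+M2)/6=-49/60
seg 2: a=3, c=M2/2=4/15, d=(M3−M2)/(6·1)=23/120, b=Δ2−h2·(2M2+M3)/6=-59/24
seg 3: a=1, c=M3/2=101/120, d=(M4−M3)/(6·3)=-101/1080, b=Δ3−h3·(2M3+M4)/6=-27/20
t_q=3/4 → seg 0, τ=3/4; S=-4+589/120·τ+0·τ²+-229/1080·τ³=-209/512

  seg 0: a=-4 b=589/120 c=0 d=-229/1080
  seg 1: a=5 b=-49/60 c=-229/120 d=29/40
  seg 2: a=3 b=-59/24 c=4/15 d=23/120
  seg 3: a=1 b=-27/20 c=101/120 d=-101/1080
S(3/4) = -209/512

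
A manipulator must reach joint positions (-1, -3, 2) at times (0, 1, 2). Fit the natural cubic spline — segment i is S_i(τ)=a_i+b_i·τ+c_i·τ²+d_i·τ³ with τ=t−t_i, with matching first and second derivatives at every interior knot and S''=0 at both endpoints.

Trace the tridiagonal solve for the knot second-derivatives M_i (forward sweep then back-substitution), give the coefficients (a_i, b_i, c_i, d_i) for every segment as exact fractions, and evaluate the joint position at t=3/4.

Δ: Δ0=-2, Δ1=5
row 1: diag=4, rhs=42; c'=1/4, d'=21/2
back: M1=21/2
M: M0=0, M1=21/2, M2=0
seg 0: a=-1, c=M0/2=0, d=(M1−M0)/(6·1)=7/4, b=Δ0−h0·(2M0+M1)/6=-15/4
seg 1: a=-3, c=M1/2=21/4, d=(M2−M1)/(6·1)=-7/4, b=Δ1−h1·(2M1+M2)/6=3/2
t_q=3/4 → seg 0, τ=3/4; S=-1+-15/4·τ+0·τ²+7/4·τ³=-787/256

  seg 0: a=-1 b=-15/4 c=0 d=7/4
  seg 1: a=-3 b=3/2 c=21/4 d=-7/4
S(3/4) = -787/256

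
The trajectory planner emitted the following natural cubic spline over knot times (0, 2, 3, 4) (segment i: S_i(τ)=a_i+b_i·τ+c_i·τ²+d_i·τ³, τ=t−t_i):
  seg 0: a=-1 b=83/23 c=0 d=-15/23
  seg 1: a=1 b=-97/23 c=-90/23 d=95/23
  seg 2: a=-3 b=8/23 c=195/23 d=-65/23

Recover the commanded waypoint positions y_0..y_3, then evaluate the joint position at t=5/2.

y_0 = S_0(0) = a_0 = -1
y_1 = S_1(0) = a_1 = 1
y_2 = S_2(0) = a_2 = -3
y_3 = S_2(1) = 3
t_q=5/2 is in segment 1 (τ=1/2); S_1(τ)=-289/184

y_0=-1 y_1=1 y_2=-3 y_3=3
S(5/2) = -289/184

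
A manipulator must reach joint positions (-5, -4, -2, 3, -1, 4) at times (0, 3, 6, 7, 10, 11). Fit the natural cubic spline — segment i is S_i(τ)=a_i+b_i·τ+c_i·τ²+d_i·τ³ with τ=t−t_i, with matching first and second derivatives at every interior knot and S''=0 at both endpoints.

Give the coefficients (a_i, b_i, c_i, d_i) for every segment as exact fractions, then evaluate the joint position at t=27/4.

Δ: Δ0=1/3, Δ1=2/3, Δ2=5, Δ3=-4/3, Δ4=5
row 1: diag=12, rhs=2; c'=1/4, d'=1/6
row 2: denom=8−3·1/4=29/4; d'=(26−3·1/6)/(29/4)=102/29
row 3: denom=8−1·4/29=228/29; d'=(-38−1·102/29)/(228/29)=-301/57
row 4: denom=8−3·29/76=521/76; d'=(38−3·-301/57)/(521/76)=4092/521
back: M4=4092/521
back: M3=-301/57−29/76·4092/521=-12938/1563
back: M2=102/29−4/29·-12938/1563=7282/1563
back: M1=1/6−1/4·7282/1563=-520/521
M: M0=0, M1=-520/521, M2=7282/1563, M3=-12938/1563, M4=4092/521, M5=0
seg 0: a=-5, c=M0/2=0, d=(M1−M0)/(6·3)=-260/4689, b=Δ0−h0·(2M0+M1)/6=1301/1563
seg 1: a=-4, c=M1/2=-260/521, d=(M2−M1)/(6·3)=4421/14067, b=Δ1−h1·(2M1+M2)/6=-1039/1563
seg 2: a=-2, c=M2/2=3641/1563, d=(M3−M2)/(6·1)=-3370/1563, b=Δ2−h2·(2M2+M3)/6=7544/1563
seg 3: a=3, c=M3/2=-6469/1563, d=(M4−M3)/(6·3)=12607/14067, b=Δ3−h3·(2M3+M4)/6=1572/521
seg 4: a=-1, c=M4/2=2046/521, d=(M5−M4)/(6·1)=-682/521, b=Δ4−h4·(2M4+M5)/6=1241/521
t_q=27/4 → seg 2, τ=3/4; S=-2+7544/1563·τ+3641/1563·τ²+-3370/1563·τ³=33689/16672

  seg 0: a=-5 b=1301/1563 c=0 d=-260/4689
  seg 1: a=-4 b=-1039/1563 c=-260/521 d=4421/14067
  seg 2: a=-2 b=7544/1563 c=3641/1563 d=-3370/1563
  seg 3: a=3 b=1572/521 c=-6469/1563 d=12607/14067
  seg 4: a=-1 b=1241/521 c=2046/521 d=-682/521
S(27/4) = 33689/16672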